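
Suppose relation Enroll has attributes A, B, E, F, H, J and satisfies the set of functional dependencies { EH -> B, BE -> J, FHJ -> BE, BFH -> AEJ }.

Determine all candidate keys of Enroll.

Attributes F, H never appear on any right-hand side, so every candidate key must contain {F, H}.
{F, H}⁺ = {F, H}, which is not all of the schema, so we must add further attributes.
{B, F, H}⁺: BFH→AEJ adds A, E, J → {A, B, E, F, H, J}. Minimal: {F, H}⁺ = {F, H}; {B, H}⁺ = {B, H}; {B, F}⁺ = {B, F} — none reach the full schema.
{E, F, H}⁺: EH→B adds B; BE→J adds J; BFH→AEJ adds A → {A, B, E, F, H, J}. Minimal: {F, H}⁺ = {F, H}; {E, H}⁺ = {B, E, H, J}; {E, F}⁺ = {E, F} — none reach the full schema.
{F, H, J}⁺: FHJ→BE adds B, E; BFH→AEJ adds A → {A, B, E, F, H, J}. Minimal: {H, J}⁺ = {H, J}; {F, J}⁺ = {F, J}; {F, H}⁺ = {F, H} — none reach the full schema.
Any other superkey contains one of these as a subset, so there are no further candidate keys.

(B, F, H), (E, F, H), (F, H, J)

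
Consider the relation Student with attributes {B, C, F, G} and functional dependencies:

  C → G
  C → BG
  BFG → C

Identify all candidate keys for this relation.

{C, F}, {B, F, G}

Attribute F never appears on the right-hand side of any dependency, so F must belong to every candidate key.
{F}⁺ = {F}, which is not all of the schema, so we must add further attributes.
{C, F}⁺: C→G adds G; C→BG adds B → {B, C, F, G}. Minimal: {F}⁺ = {F}; {C}⁺ = {B, C, G} — none reach the full schema.
{B, F, G}⁺: BFG→C adds C → {B, C, F, G}. Minimal: {F, G}⁺ = {F, G}; {B, G}⁺ = {B, G}; {B, F}⁺ = {B, F} — none reach the full schema.
Any other superkey contains one of these as a subset, so there are no further candidate keys.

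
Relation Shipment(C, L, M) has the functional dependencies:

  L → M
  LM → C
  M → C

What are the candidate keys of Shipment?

L

Attribute L never appears on the right-hand side of any dependency, so L must belong to every candidate key.
{L}⁺ = {C, L, M}, which is all of the schema, so {L} is the only candidate key.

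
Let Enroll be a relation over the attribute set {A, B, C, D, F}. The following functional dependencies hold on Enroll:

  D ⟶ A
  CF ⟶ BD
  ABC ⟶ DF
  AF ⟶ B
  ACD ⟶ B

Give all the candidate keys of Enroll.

Attribute C never appears on the right-hand side of any dependency, so C must belong to every candidate key.
{C}⁺ = {C}, which is not all of the schema, so we must add further attributes.
{C, D}⁺: D→A adds A; ACD→B adds B; ABC→DF adds F → {A, B, C, D, F}. Minimal: {D}⁺ = {A, D}; {C}⁺ = {C} — none reach the full schema.
{C, F}⁺: CF→BD adds B, D; D→A adds A → {A, B, C, D, F}. Minimal: {F}⁺ = {F}; {C}⁺ = {C} — none reach the full schema.
{A, B, C}⁺: ABC→DF adds D, F → {A, B, C, D, F}. Minimal: {B, C}⁺ = {B, C}; {A, C}⁺ = {A, C}; {A, B}⁺ = {A, B} — none reach the full schema.

{C, D}, {C, F}, {A, B, C}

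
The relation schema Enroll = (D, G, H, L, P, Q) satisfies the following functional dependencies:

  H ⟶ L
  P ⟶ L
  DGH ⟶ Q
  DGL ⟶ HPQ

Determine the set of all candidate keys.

Attributes D, G never appear on any right-hand side, so every candidate key must contain {D, G}.
{D, G}⁺ = {D, G}, which is not all of the schema, so we must add further attributes.
{D, G, H}⁺: H→L adds L; DGH→Q adds Q; DGL→HPQ adds P → {D, G, H, L, P, Q}. Minimal: {G, H}⁺ = {G, H, L}; {D, H}⁺ = {D, H, L}; {D, G}⁺ = {D, G} — none reach the full schema.
{D, G, L}⁺: DGL→HPQ adds H, P, Q → {D, G, H, L, P, Q}. Minimal: {G, L}⁺ = {G, L}; {D, L}⁺ = {D, L}; {D, G}⁺ = {D, G} — none reach the full schema.
{D, G, P}⁺: P→L adds L; DGL→HPQ adds H, Q → {D, G, H, L, P, Q}. Minimal: {G, P}⁺ = {G, L, P}; {D, P}⁺ = {D, L, P}; {D, G}⁺ = {D, G} — none reach the full schema.

{D, G, H}, {D, G, L}, {D, G, P}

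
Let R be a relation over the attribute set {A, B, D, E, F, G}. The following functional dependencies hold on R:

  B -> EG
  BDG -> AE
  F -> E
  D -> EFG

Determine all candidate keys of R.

BD

Attributes B, D never appear on any right-hand side, so every candidate key must contain {B, D}.
{B, D}⁺ = {A, B, D, E, F, G}, which is all of the schema, so {B, D} is the only candidate key.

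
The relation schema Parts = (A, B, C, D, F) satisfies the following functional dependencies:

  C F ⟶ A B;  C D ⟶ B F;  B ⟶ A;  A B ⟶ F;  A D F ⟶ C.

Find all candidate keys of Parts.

Attribute D never appears on the right-hand side of any dependency, so D must belong to every candidate key.
{D}⁺ = {D}, which is not all of the schema, so we must add further attributes.
{B, D}⁺: B→A adds A; AB→F adds F; ADF→C adds C → {A, B, C, D, F}. Minimal: {D}⁺ = {D}; {B}⁺ = {A, B, F} — none reach the full schema.
{C, D}⁺: CD→BF adds B, F; B→A adds A → {A, B, C, D, F}. Minimal: {D}⁺ = {D}; {C}⁺ = {C} — none reach the full schema.
{A, D, F}⁺: ADF→C adds C; CF→AB adds B → {A, B, C, D, F}. Minimal: {D, F}⁺ = {D, F}; {A, F}⁺ = {A, F}; {A, D}⁺ = {A, D} — none reach the full schema.
Any other superkey contains one of these as a subset, so there are no further candidate keys.

(B, D), (C, D), (A, D, F)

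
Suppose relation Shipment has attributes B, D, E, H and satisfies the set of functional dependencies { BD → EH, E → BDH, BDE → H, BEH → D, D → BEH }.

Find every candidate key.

(D), (E)

{D}⁺: D→BEH adds B, E, H → {B, D, E, H}.
{E}⁺: E→BDH adds B, D, H → {B, D, E, H}.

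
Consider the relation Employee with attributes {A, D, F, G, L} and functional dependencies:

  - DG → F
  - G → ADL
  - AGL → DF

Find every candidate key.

{G}

Attribute G never appears on the right-hand side of any dependency, so G must belong to every candidate key.
{G}⁺ = {A, D, F, G, L}, which is all of the schema, so {G} is the only candidate key.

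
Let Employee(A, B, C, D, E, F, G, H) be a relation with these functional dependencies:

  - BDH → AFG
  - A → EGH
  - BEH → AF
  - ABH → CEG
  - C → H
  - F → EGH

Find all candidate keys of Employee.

Attributes B, D never appear on any right-hand side, so every candidate key must contain {B, D}.
{B, D}⁺ = {B, D}, which is not all of the schema, so we must add further attributes.
{A, B, D}⁺: A→EGH adds E, G, H; BEH→AF adds F; ABH→CEG adds C → {A, B, C, D, E, F, G, H}. Minimal: {B, D}⁺ = {B, D}; {A, D}⁺ = {A, D, E, G, H}; {A, B}⁺ = {A, B, C, E, F, G, H} — none reach the full schema.
{B, C, D}⁺: C→H adds H; BDH→AFG adds A, F, G; A→EGH adds E → {A, B, C, D, E, F, G, H}. Minimal: {C, D}⁺ = {C, D, H}; {B, D}⁺ = {B, D}; {B, C}⁺ = {B, C, H} — none reach the full schema.
{B, D, F}⁺: F→EGH adds E, G, H; BDH→AFG adds A; ABH→CEG adds C → {A, B, C, D, E, F, G, H}. Minimal: {D, F}⁺ = {D, E, F, G, H}; {B, F}⁺ = {A, B, C, E, F, G, H}; {B, D}⁺ = {B, D} — none reach the full schema.
{B, D, H}⁺: BDH→AFG adds A, F, G; A→EGH adds E; ABH→CEG adds C → {A, B, C, D, E, F, G, H}. Minimal: {D, H}⁺ = {D, H}; {B, H}⁺ = {B, H}; {B, D}⁺ = {B, D} — none reach the full schema.

{A, B, D}, {B, C, D}, {B, D, F}, {B, D, H}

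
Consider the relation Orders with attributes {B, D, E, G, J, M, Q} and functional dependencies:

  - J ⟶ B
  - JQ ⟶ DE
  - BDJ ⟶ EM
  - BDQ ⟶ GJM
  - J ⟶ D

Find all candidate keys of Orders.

{J, Q}; {B, D, Q}

Attribute Q never appears on the right-hand side of any dependency, so Q must belong to every candidate key.
{Q}⁺ = {Q}, which is not all of the schema, so we must add further attributes.
{J, Q}⁺: J→B adds B; JQ→DE adds D, E; BDJ→EM adds M; BDQ→GJM adds G → {B, D, E, G, J, M, Q}.
{B, D, Q}⁺: BDQ→GJM adds G, J, M; JQ→DE adds E → {B, D, E, G, J, M, Q}.
Any other superkey contains one of these as a subset, so there are no further candidate keys.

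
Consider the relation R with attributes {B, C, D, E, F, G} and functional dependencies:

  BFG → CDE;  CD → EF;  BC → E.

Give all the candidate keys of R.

{B, F, G}, {B, C, D, G}

Attributes B, G never appear on any right-hand side, so every candidate key must contain {B, G}.
{B, G}⁺ = {B, G}, which is not all of the schema, so we must add further attributes.
{B, F, G}⁺: BFG→CDE adds C, D, E → {B, C, D, E, F, G}. Minimal: {F, G}⁺ = {F, G}; {B, G}⁺ = {B, G}; {B, F}⁺ = {B, F} — none reach the full schema.
{B, C, D, G}⁺: CD→EF adds E, F → {B, C, D, E, F, G}. Minimal: {C, D, G}⁺ = {C, D, E, F, G}; {B, D, G}⁺ = {B, D, G}; {B, C, G}⁺ = {B, C, E, G}; … — none reach the full schema.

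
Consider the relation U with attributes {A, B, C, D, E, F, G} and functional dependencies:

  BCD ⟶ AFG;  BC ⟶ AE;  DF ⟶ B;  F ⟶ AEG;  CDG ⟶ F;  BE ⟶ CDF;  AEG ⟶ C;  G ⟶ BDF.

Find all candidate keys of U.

{F}⁺: F→AEG adds A, E, G; AEG→C adds C; G→BDF adds B, D → {A, B, C, D, E, F, G}.
{G}⁺: G→BDF adds B, D, F; F→AEG adds A, E; BE→CDF adds C → {A, B, C, D, E, F, G}.
{B, C}⁺: BC→AE adds A, E; BE→CDF adds D, F; BCD→AFG adds G → {A, B, C, D, E, F, G}. Minimal: {C}⁺ = {C}; {B}⁺ = {B} — none reach the full schema.
{B, E}⁺: BE→CDF adds C, D, F; BCD→AFG adds A, G → {A, B, C, D, E, F, G}. Minimal: {E}⁺ = {E}; {B}⁺ = {B} — none reach the full schema.

(F), (G), (B, C), (B, E)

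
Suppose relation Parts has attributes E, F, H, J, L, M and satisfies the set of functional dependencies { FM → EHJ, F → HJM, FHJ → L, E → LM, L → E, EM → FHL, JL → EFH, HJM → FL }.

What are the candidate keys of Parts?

{E}; {F}; {L}; {H, J, M}

{E}⁺: E→LM adds L, M; EM→FHL adds F, H; FM→EHJ adds J → {E, F, H, J, L, M}.
{F}⁺: F→HJM adds H, J, M; FHJ→L adds L; L→E adds E → {E, F, H, J, L, M}.
{L}⁺: L→E adds E; E→LM adds M; EM→FHL adds F, H; FM→EHJ adds J → {E, F, H, J, L, M}.
{H, J, M}⁺: HJM→FL adds F, L; FM→EHJ adds E → {E, F, H, J, L, M}.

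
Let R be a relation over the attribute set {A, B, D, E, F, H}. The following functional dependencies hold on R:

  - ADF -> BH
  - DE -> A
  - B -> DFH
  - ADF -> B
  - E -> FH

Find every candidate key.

(B, E), (D, E)

Attribute E never appears on the right-hand side of any dependency, so E must belong to every candidate key.
{E}⁺ = {E, F, H}, which is not all of the schema, so we must add further attributes.
{B, E}⁺: B→DFH adds D, F, H; DE→A adds A → {A, B, D, E, F, H}.
{D, E}⁺: DE→A adds A; E→FH adds F, H; ADF→BH adds B → {A, B, D, E, F, H}.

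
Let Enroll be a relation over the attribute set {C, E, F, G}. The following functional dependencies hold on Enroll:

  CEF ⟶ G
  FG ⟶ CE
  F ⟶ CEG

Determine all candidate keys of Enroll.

(F)

Attribute F never appears on the right-hand side of any dependency, so F must belong to every candidate key.
{F}⁺ = {C, E, F, G}, which is all of the schema, so {F} is the only candidate key.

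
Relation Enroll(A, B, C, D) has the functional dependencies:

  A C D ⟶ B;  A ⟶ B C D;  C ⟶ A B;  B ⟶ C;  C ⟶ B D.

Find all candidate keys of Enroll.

{A}⁺: A→BCD adds B, C, D → {A, B, C, D}.
{B}⁺: B→C adds C; C→BD adds D; C→AB adds A → {A, B, C, D}.
{C}⁺: C→AB adds A, B; C→BD adds D → {A, B, C, D}.
Any other superkey contains one of these as a subset, so there are no further candidate keys.

{A}, {B}, {C}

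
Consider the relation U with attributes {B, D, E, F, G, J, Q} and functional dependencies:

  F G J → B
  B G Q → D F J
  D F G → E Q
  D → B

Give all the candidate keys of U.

(B, G, Q), (D, F, G), (D, G, Q), (F, G, J, Q)

Attribute G never appears on the right-hand side of any dependency, so G must belong to every candidate key.
{G}⁺ = {G}, which is not all of the schema, so we must add further attributes.
{B, G, Q}⁺: BGQ→DFJ adds D, F, J; DFG→EQ adds E → {B, D, E, F, G, J, Q}. Minimal: {G, Q}⁺ = {G, Q}; {B, Q}⁺ = {B, Q}; {B, G}⁺ = {B, G} — none reach the full schema.
{D, F, G}⁺: DFG→EQ adds E, Q; D→B adds B; BGQ→DFJ adds J → {B, D, E, F, G, J, Q}. Minimal: {F, G}⁺ = {F, G}; {D, G}⁺ = {B, D, G}; {D, F}⁺ = {B, D, F} — none reach the full schema.
{D, G, Q}⁺: D→B adds B; BGQ→DFJ adds F, J; DFG→EQ adds E → {B, D, E, F, G, J, Q}. Minimal: {G, Q}⁺ = {G, Q}; {D, Q}⁺ = {B, D, Q}; {D, G}⁺ = {B, D, G} — none reach the full schema.
{F, G, J, Q}⁺: FGJ→B adds B; BGQ→DFJ adds D; DFG→EQ adds E → {B, D, E, F, G, J, Q}. Minimal: {G, J, Q}⁺ = {G, J, Q}; {F, J, Q}⁺ = {F, J, Q}; {F, G, Q}⁺ = {F, G, Q}; … — none reach the full schema.
Any other superkey contains one of these as a subset, so there are no further candidate keys.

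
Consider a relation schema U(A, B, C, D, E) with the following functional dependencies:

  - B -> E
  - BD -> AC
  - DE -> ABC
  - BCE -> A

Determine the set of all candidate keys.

Attribute D never appears on the right-hand side of any dependency, so D must belong to every candidate key.
{D}⁺ = {D}, which is not all of the schema, so we must add further attributes.
{B, D}⁺: B→E adds E; BD→AC adds A, C → {A, B, C, D, E}. Minimal: {D}⁺ = {D}; {B}⁺ = {B, E} — none reach the full schema.
{D, E}⁺: DE→ABC adds A, B, C → {A, B, C, D, E}. Minimal: {E}⁺ = {E}; {D}⁺ = {D} — none reach the full schema.

{B, D}, {D, E}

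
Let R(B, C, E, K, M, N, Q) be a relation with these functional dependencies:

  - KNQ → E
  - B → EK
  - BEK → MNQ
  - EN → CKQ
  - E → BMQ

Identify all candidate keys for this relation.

{B}⁺: B→EK adds E, K; BEK→MNQ adds M, N, Q; EN→CKQ adds C → {B, C, E, K, M, N, Q}.
{E}⁺: E→BMQ adds B, M, Q; B→EK adds K; BEK→MNQ adds N; EN→CKQ adds C → {B, C, E, K, M, N, Q}.
{K, N, Q}⁺: KNQ→E adds E; EN→CKQ adds C; E→BMQ adds B, M → {B, C, E, K, M, N, Q}.
Any other superkey contains one of these as a subset, so there are no further candidate keys.

{B}, {E}, {K, N, Q}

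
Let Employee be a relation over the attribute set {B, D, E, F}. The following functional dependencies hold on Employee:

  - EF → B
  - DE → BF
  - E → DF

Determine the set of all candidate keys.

{E}⁺: E→DF adds D, F; EF→B adds B → {B, D, E, F}.

{E}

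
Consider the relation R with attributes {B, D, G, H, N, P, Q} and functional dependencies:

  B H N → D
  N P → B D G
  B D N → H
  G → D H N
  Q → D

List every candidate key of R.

Attributes P, Q never appear on any right-hand side, so every candidate key must contain {P, Q}.
{P, Q}⁺ = {D, P, Q}, which is not all of the schema, so we must add further attributes.
{G, P, Q}⁺: G→DHN adds D, H, N; NP→BDG adds B → {B, D, G, H, N, P, Q}. Minimal: {P, Q}⁺ = {D, P, Q}; {G, Q}⁺ = {D, G, H, N, Q}; {G, P}⁺ = {B, D, G, H, N, P} — none reach the full schema.
{N, P, Q}⁺: NP→BDG adds B, D, G; BDN→H adds H → {B, D, G, H, N, P, Q}. Minimal: {P, Q}⁺ = {D, P, Q}; {N, Q}⁺ = {D, N, Q}; {N, P}⁺ = {B, D, G, H, N, P} — none reach the full schema.

(G, P, Q), (N, P, Q)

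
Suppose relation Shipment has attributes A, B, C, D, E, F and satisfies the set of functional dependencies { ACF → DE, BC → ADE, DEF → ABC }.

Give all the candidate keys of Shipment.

{A, C, F}, {B, C, F}, {D, E, F}

Attribute F never appears on the right-hand side of any dependency, so F must belong to every candidate key.
{F}⁺ = {F}, which is not all of the schema, so we must add further attributes.
{A, C, F}⁺: ACF→DE adds D, E; DEF→ABC adds B → {A, B, C, D, E, F}.
{B, C, F}⁺: BC→ADE adds A, D, E → {A, B, C, D, E, F}.
{D, E, F}⁺: DEF→ABC adds A, B, C → {A, B, C, D, E, F}.
Any other superkey contains one of these as a subset, so there are no further candidate keys.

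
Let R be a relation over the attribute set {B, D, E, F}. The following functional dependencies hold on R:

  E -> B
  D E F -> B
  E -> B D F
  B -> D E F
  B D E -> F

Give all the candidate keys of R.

{B}; {E}

{B}⁺: B→DEF adds D, E, F → {B, D, E, F}.
{E}⁺: E→B adds B; E→BDF adds D, F → {B, D, E, F}.
Any other superkey contains one of these as a subset, so there are no further candidate keys.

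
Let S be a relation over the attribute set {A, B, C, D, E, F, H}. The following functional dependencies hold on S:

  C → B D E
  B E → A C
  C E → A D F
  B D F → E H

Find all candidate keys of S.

(C); (B, E); (B, D, F)

{C}⁺: C→BDE adds B, D, E; BE→AC adds A; CE→ADF adds F; BDF→EH adds H → {A, B, C, D, E, F, H}.
{B, E}⁺: BE→AC adds A, C; CE→ADF adds D, F; BDF→EH adds H → {A, B, C, D, E, F, H}.
{B, D, F}⁺: BDF→EH adds E, H; BE→AC adds A, C → {A, B, C, D, E, F, H}.
Any other superkey contains one of these as a subset, so there are no further candidate keys.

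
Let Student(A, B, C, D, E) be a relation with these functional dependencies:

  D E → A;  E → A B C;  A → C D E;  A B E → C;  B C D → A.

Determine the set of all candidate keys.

{A}⁺: A→CDE adds C, D, E; E→ABC adds B → {A, B, C, D, E}.
{E}⁺: E→ABC adds A, B, C; A→CDE adds D → {A, B, C, D, E}.
{B, C, D}⁺: BCD→A adds A; A→CDE adds E → {A, B, C, D, E}. Minimal: {C, D}⁺ = {C, D}; {B, D}⁺ = {B, D}; {B, C}⁺ = {B, C} — none reach the full schema.

(A); (E); (B, C, D)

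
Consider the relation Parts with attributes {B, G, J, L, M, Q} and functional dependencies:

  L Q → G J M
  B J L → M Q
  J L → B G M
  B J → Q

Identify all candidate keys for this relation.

{J, L}; {L, Q}

Attribute L never appears on the right-hand side of any dependency, so L must belong to every candidate key.
{L}⁺ = {L}, which is not all of the schema, so we must add further attributes.
{J, L}⁺: JL→BGM adds B, G, M; BJ→Q adds Q → {B, G, J, L, M, Q}. Minimal: {L}⁺ = {L}; {J}⁺ = {J} — none reach the full schema.
{L, Q}⁺: LQ→GJM adds G, J, M; JL→BGM adds B → {B, G, J, L, M, Q}. Minimal: {Q}⁺ = {Q}; {L}⁺ = {L} — none reach the full schema.
Any other superkey contains one of these as a subset, so there are no further candidate keys.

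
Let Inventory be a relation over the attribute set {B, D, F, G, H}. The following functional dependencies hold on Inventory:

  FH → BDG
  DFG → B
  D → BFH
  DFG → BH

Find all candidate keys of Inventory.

{D}⁺: D→BFH adds B, F, H; FH→BDG adds G → {B, D, F, G, H}.
{F, H}⁺: FH→BDG adds B, D, G → {B, D, F, G, H}. Minimal: {H}⁺ = {H}; {F}⁺ = {F} — none reach the full schema.
Any other superkey contains one of these as a subset, so there are no further candidate keys.

{D}, {F, H}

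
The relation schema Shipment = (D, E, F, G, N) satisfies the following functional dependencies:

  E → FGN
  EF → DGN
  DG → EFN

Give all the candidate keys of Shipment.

{E}, {D, G}

{E}⁺: E→FGN adds F, G, N; EF→DGN adds D → {D, E, F, G, N}.
{D, G}⁺: DG→EFN adds E, F, N → {D, E, F, G, N}. Minimal: {G}⁺ = {G}; {D}⁺ = {D} — none reach the full schema.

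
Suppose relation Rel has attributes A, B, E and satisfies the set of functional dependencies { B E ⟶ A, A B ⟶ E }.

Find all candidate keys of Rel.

Attribute B never appears on the right-hand side of any dependency, so B must belong to every candidate key.
{B}⁺ = {B}, which is not all of the schema, so we must add further attributes.
{A, B}⁺: AB→E adds E → {A, B, E}.
{B, E}⁺: BE→A adds A → {A, B, E}.
Any other superkey contains one of these as a subset, so there are no further candidate keys.

(A, B), (B, E)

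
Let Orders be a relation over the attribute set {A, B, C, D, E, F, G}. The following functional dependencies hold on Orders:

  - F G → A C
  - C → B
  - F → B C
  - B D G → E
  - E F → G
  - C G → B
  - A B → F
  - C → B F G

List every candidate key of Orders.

Attribute D never appears on the right-hand side of any dependency, so D must belong to every candidate key.
{D}⁺ = {D}, which is not all of the schema, so we must add further attributes.
{C, D}⁺: C→B adds B; C→BFG adds F, G; FG→AC adds A; BDG→E adds E → {A, B, C, D, E, F, G}.
{D, F}⁺: F→BC adds B, C; C→BFG adds G; FG→AC adds A; BDG→E adds E → {A, B, C, D, E, F, G}.
{A, B, D}⁺: AB→F adds F; F→BC adds C; C→BFG adds G; BDG→E adds E → {A, B, C, D, E, F, G}.

{C, D}, {D, F}, {A, B, D}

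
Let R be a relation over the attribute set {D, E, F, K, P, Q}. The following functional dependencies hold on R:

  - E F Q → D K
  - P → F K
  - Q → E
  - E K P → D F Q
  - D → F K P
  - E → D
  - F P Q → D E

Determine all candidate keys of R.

{E}⁺: E→D adds D; D→FKP adds F, K, P; EKP→DFQ adds Q → {D, E, F, K, P, Q}.
{Q}⁺: Q→E adds E; E→D adds D; D→FKP adds F, K, P → {D, E, F, K, P, Q}.
Any other superkey contains one of these as a subset, so there are no further candidate keys.

(E); (Q)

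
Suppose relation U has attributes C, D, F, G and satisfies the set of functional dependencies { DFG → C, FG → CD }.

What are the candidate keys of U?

Attributes F, G never appear on any right-hand side, so every candidate key must contain {F, G}.
{F, G}⁺ = {C, D, F, G}, which is all of the schema, so {F, G} is the only candidate key.

FG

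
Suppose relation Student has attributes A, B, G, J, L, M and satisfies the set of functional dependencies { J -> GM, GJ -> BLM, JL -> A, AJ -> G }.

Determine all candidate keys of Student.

Attribute J never appears on the right-hand side of any dependency, so J must belong to every candidate key.
{J}⁺ = {A, B, G, J, L, M}, which is all of the schema, so {J} is the only candidate key.

J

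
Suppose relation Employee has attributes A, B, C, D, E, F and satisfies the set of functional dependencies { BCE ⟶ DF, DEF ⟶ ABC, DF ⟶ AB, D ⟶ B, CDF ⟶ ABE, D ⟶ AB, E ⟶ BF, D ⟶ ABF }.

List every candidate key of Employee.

{C, D}⁺: D→B adds B; D→AB adds A; D→ABF adds F; CDF→ABE adds E → {A, B, C, D, E, F}. Minimal: {D}⁺ = {A, B, D, F}; {C}⁺ = {C} — none reach the full schema.
{C, E}⁺: E→BF adds B, F; BCE→DF adds D; DEF→ABC adds A → {A, B, C, D, E, F}. Minimal: {E}⁺ = {B, E, F}; {C}⁺ = {C} — none reach the full schema.
{D, E}⁺: D→B adds B; D→AB adds A; E→BF adds F; DEF→ABC adds C → {A, B, C, D, E, F}. Minimal: {E}⁺ = {B, E, F}; {D}⁺ = {A, B, D, F} — none reach the full schema.
Any other superkey contains one of these as a subset, so there are no further candidate keys.

CD, CE, DE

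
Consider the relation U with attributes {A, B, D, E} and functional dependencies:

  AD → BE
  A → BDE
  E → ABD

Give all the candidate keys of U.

{A}⁺: A→BDE adds B, D, E → {A, B, D, E}.
{E}⁺: E→ABD adds A, B, D → {A, B, D, E}.
Any other superkey contains one of these as a subset, so there are no further candidate keys.

{A}, {E}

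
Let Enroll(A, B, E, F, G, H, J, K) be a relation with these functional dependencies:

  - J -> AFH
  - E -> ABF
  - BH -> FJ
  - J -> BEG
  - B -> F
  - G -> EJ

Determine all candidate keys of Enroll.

{G, K}, {J, K}, {B, H, K}, {E, H, K}

Attribute K never appears on the right-hand side of any dependency, so K must belong to every candidate key.
{K}⁺ = {K}, which is not all of the schema, so we must add further attributes.
{G, K}⁺: G→EJ adds E, J; J→AFH adds A, F, H; E→ABF adds B → {A, B, E, F, G, H, J, K}. Minimal: {K}⁺ = {K}; {G}⁺ = {A, B, E, F, G, H, J} — none reach the full schema.
{J, K}⁺: J→AFH adds A, F, H; J→BEG adds B, E, G → {A, B, E, F, G, H, J, K}. Minimal: {K}⁺ = {K}; {J}⁺ = {A, B, E, F, G, H, J} — none reach the full schema.
{B, H, K}⁺: BH→FJ adds F, J; J→BEG adds E, G; J→AFH adds A → {A, B, E, F, G, H, J, K}. Minimal: {H, K}⁺ = {H, K}; {B, K}⁺ = {B, F, K}; {B, H}⁺ = {A, B, E, F, G, H, J} — none reach the full schema.
{E, H, K}⁺: E→ABF adds A, B, F; BH→FJ adds J; J→BEG adds G → {A, B, E, F, G, H, J, K}. Minimal: {H, K}⁺ = {H, K}; {E, K}⁺ = {A, B, E, F, K}; {E, H}⁺ = {A, B, E, F, G, H, J} — none reach the full schema.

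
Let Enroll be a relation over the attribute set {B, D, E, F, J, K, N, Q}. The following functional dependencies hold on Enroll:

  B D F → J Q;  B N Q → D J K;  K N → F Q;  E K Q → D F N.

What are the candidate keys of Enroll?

Attributes B, E never appear on any right-hand side, so every candidate key must contain {B, E}.
{B, E}⁺ = {B, E}, which is not all of the schema, so we must add further attributes.
{B, E, K, N}⁺: KN→FQ adds F, Q; EKQ→DFN adds D; BDF→JQ adds J → {B, D, E, F, J, K, N, Q}. Minimal: {E, K, N}⁺ = {D, E, F, K, N, Q}; {B, K, N}⁺ = {B, D, F, J, K, N, Q}; {B, E, N}⁺ = {B, E, N}; … — none reach the full schema.
{B, E, K, Q}⁺: EKQ→DFN adds D, F, N; BDF→JQ adds J → {B, D, E, F, J, K, N, Q}. Minimal: {E, K, Q}⁺ = {D, E, F, K, N, Q}; {B, K, Q}⁺ = {B, K, Q}; {B, E, Q}⁺ = {B, E, Q}; … — none reach the full schema.
{B, E, N, Q}⁺: BNQ→DJK adds D, J, K; KN→FQ adds F → {B, D, E, F, J, K, N, Q}. Minimal: {E, N, Q}⁺ = {E, N, Q}; {B, N, Q}⁺ = {B, D, F, J, K, N, Q}; {B, E, Q}⁺ = {B, E, Q}; … — none reach the full schema.
{B, D, E, F, K}⁺: BDF→JQ adds J, Q; EKQ→DFN adds N → {B, D, E, F, J, K, N, Q}. Minimal: {D, E, F, K}⁺ = {D, E, F, K}; {B, E, F, K}⁺ = {B, E, F, K}; {B, D, F, K}⁺ = {B, D, F, J, K, Q}; … — none reach the full schema.
{B, D, E, F, N}⁺: BDF→JQ adds J, Q; BNQ→DJK adds K → {B, D, E, F, J, K, N, Q}. Minimal: {D, E, F, N}⁺ = {D, E, F, N}; {B, E, F, N}⁺ = {B, E, F, N}; {B, D, F, N}⁺ = {B, D, F, J, K, N, Q}; … — none reach the full schema.

{B, E, K, N}; {B, E, K, Q}; {B, E, N, Q}; {B, D, E, F, K}; {B, D, E, F, N}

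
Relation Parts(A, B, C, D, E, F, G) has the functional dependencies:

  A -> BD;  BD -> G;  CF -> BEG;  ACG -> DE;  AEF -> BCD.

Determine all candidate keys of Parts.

Attributes A, F never appear on any right-hand side, so every candidate key must contain {A, F}.
{A, F}⁺ = {A, B, D, F, G}, which is not all of the schema, so we must add further attributes.
{A, C, F}⁺: A→BD adds B, D; BD→G adds G; CF→BEG adds E → {A, B, C, D, E, F, G}.
{A, E, F}⁺: A→BD adds B, D; BD→G adds G; AEF→BCD adds C → {A, B, C, D, E, F, G}.
Any other superkey contains one of these as a subset, so there are no further candidate keys.

{A, C, F}, {A, E, F}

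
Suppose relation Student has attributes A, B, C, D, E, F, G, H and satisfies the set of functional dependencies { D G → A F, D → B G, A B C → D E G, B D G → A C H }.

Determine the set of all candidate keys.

{D}, {A, B, C}

{D}⁺: D→BG adds B, G; BDG→ACH adds A, C, H; DG→AF adds F; ABC→DEG adds E → {A, B, C, D, E, F, G, H}.
{A, B, C}⁺: ABC→DEG adds D, E, G; BDG→ACH adds H; DG→AF adds F → {A, B, C, D, E, F, G, H}. Minimal: {B, C}⁺ = {B, C}; {A, C}⁺ = {A, C}; {A, B}⁺ = {A, B} — none reach the full schema.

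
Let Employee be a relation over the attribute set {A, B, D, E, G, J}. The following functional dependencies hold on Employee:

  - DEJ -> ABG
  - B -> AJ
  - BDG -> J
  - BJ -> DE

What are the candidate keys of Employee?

{B}, {D, E, J}

{B}⁺: B→AJ adds A, J; BJ→DE adds D, E; DEJ→ABG adds G → {A, B, D, E, G, J}.
{D, E, J}⁺: DEJ→ABG adds A, B, G → {A, B, D, E, G, J}. Minimal: {E, J}⁺ = {E, J}; {D, J}⁺ = {D, J}; {D, E}⁺ = {D, E} — none reach the full schema.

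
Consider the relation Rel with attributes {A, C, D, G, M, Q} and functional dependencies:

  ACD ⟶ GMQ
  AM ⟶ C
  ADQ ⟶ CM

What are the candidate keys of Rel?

{A, C, D}, {A, D, M}, {A, D, Q}

Attributes A, D never appear on any right-hand side, so every candidate key must contain {A, D}.
{A, D}⁺ = {A, D}, which is not all of the schema, so we must add further attributes.
{A, C, D}⁺: ACD→GMQ adds G, M, Q → {A, C, D, G, M, Q}. Minimal: {C, D}⁺ = {C, D}; {A, D}⁺ = {A, D}; {A, C}⁺ = {A, C} — none reach the full schema.
{A, D, M}⁺: AM→C adds C; ACD→GMQ adds G, Q → {A, C, D, G, M, Q}. Minimal: {D, M}⁺ = {D, M}; {A, M}⁺ = {A, C, M}; {A, D}⁺ = {A, D} — none reach the full schema.
{A, D, Q}⁺: ADQ→CM adds C, M; ACD→GMQ adds G → {A, C, D, G, M, Q}. Minimal: {D, Q}⁺ = {D, Q}; {A, Q}⁺ = {A, Q}; {A, D}⁺ = {A, D} — none reach the full schema.
Any other superkey contains one of these as a subset, so there are no further candidate keys.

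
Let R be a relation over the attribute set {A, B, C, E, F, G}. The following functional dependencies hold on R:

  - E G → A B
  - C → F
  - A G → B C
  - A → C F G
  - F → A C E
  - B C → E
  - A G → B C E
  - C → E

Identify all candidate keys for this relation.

{A}⁺: A→CFG adds C, F, G; F→ACE adds E; AG→BCE adds B → {A, B, C, E, F, G}.
{C}⁺: C→F adds F; F→ACE adds A, E; A→CFG adds G; AG→BCE adds B → {A, B, C, E, F, G}.
{F}⁺: F→ACE adds A, C, E; A→CFG adds G; AG→BCE adds B → {A, B, C, E, F, G}.
{E, G}⁺: EG→AB adds A, B; AG→BC adds C; A→CFG adds F → {A, B, C, E, F, G}. Minimal: {G}⁺ = {G}; {E}⁺ = {E} — none reach the full schema.
Any other superkey contains one of these as a subset, so there are no further candidate keys.

A, C, F, EG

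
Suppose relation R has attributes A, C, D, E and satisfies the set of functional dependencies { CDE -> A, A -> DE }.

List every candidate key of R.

{A, C}, {C, D, E}

Attribute C never appears on the right-hand side of any dependency, so C must belong to every candidate key.
{C}⁺ = {C}, which is not all of the schema, so we must add further attributes.
{A, C}⁺: A→DE adds D, E → {A, C, D, E}. Minimal: {C}⁺ = {C}; {A}⁺ = {A, D, E} — none reach the full schema.
{C, D, E}⁺: CDE→A adds A → {A, C, D, E}. Minimal: {D, E}⁺ = {D, E}; {C, E}⁺ = {C, E}; {C, D}⁺ = {C, D} — none reach the full schema.
Any other superkey contains one of these as a subset, so there are no further candidate keys.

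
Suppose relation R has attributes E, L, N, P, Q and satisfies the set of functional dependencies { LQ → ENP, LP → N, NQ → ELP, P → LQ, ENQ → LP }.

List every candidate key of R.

{P}⁺: P→LQ adds L, Q; LQ→ENP adds E, N → {E, L, N, P, Q}.
{L, Q}⁺: LQ→ENP adds E, N, P → {E, L, N, P, Q}. Minimal: {Q}⁺ = {Q}; {L}⁺ = {L} — none reach the full schema.
{N, Q}⁺: NQ→ELP adds E, L, P → {E, L, N, P, Q}. Minimal: {Q}⁺ = {Q}; {N}⁺ = {N} — none reach the full schema.

{P}, {L, Q}, {N, Q}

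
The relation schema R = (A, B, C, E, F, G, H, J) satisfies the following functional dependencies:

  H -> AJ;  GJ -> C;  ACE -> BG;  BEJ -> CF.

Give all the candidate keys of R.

Attributes E, H never appear on any right-hand side, so every candidate key must contain {E, H}.
{E, H}⁺ = {A, E, H, J}, which is not all of the schema, so we must add further attributes.
{B, E, H}⁺: H→AJ adds A, J; BEJ→CF adds C, F; ACE→BG adds G → {A, B, C, E, F, G, H, J}. Minimal: {E, H}⁺ = {A, E, H, J}; {B, H}⁺ = {A, B, H, J}; {B, E}⁺ = {B, E} — none reach the full schema.
{C, E, H}⁺: H→AJ adds A, J; ACE→BG adds B, G; BEJ→CF adds F → {A, B, C, E, F, G, H, J}. Minimal: {E, H}⁺ = {A, E, H, J}; {C, H}⁺ = {A, C, H, J}; {C, E}⁺ = {C, E} — none reach the full schema.
{E, G, H}⁺: H→AJ adds A, J; GJ→C adds C; ACE→BG adds B; BEJ→CF adds F → {A, B, C, E, F, G, H, J}. Minimal: {G, H}⁺ = {A, C, G, H, J}; {E, H}⁺ = {A, E, H, J}; {E, G}⁺ = {E, G} — none reach the full schema.

{B, E, H}, {C, E, H}, {E, G, H}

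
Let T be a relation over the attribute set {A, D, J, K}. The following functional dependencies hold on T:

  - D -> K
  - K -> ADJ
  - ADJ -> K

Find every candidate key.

D; K

{D}⁺: D→K adds K; K→ADJ adds A, J → {A, D, J, K}.
{K}⁺: K→ADJ adds A, D, J → {A, D, J, K}.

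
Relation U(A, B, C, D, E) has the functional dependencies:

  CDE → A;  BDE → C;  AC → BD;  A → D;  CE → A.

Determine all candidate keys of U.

(C, E), (A, B, E), (B, D, E)

Attribute E never appears on the right-hand side of any dependency, so E must belong to every candidate key.
{E}⁺ = {E}, which is not all of the schema, so we must add further attributes.
{C, E}⁺: CE→A adds A; AC→BD adds B, D → {A, B, C, D, E}.
{A, B, E}⁺: A→D adds D; BDE→C adds C → {A, B, C, D, E}.
{B, D, E}⁺: BDE→C adds C; CE→A adds A → {A, B, C, D, E}.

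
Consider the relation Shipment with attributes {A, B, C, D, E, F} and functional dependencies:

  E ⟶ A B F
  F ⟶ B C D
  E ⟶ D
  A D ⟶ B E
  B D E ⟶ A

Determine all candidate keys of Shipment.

{E}⁺: E→ABF adds A, B, F; F→BCD adds C, D → {A, B, C, D, E, F}.
{A, D}⁺: AD→BE adds B, E; E→ABF adds F; F→BCD adds C → {A, B, C, D, E, F}. Minimal: {D}⁺ = {D}; {A}⁺ = {A} — none reach the full schema.
{A, F}⁺: F→BCD adds B, C, D; AD→BE adds E → {A, B, C, D, E, F}. Minimal: {F}⁺ = {B, C, D, F}; {A}⁺ = {A} — none reach the full schema.
Any other superkey contains one of these as a subset, so there are no further candidate keys.

(E); (A, D); (A, F)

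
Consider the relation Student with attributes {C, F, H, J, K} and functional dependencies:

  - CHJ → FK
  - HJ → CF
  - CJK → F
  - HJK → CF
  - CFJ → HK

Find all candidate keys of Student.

Attribute J never appears on the right-hand side of any dependency, so J must belong to every candidate key.
{J}⁺ = {J}, which is not all of the schema, so we must add further attributes.
{H, J}⁺: HJ→CF adds C, F; CFJ→HK adds K → {C, F, H, J, K}. Minimal: {J}⁺ = {J}; {H}⁺ = {H} — none reach the full schema.
{C, F, J}⁺: CFJ→HK adds H, K → {C, F, H, J, K}. Minimal: {F, J}⁺ = {F, J}; {C, J}⁺ = {C, J}; {C, F}⁺ = {C, F} — none reach the full schema.
{C, J, K}⁺: CJK→F adds F; CFJ→HK adds H → {C, F, H, J, K}. Minimal: {J, K}⁺ = {J, K}; {C, K}⁺ = {C, K}; {C, J}⁺ = {C, J} — none reach the full schema.
Any other superkey contains one of these as a subset, so there are no further candidate keys.

(H, J); (C, F, J); (C, J, K)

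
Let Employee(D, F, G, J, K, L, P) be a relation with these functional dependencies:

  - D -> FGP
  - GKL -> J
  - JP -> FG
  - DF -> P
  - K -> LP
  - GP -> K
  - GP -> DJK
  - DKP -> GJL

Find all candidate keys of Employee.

(D), (G, K), (G, P), (J, K), (J, P)

{D}⁺: D→FGP adds F, G, P; GP→K adds K; GP→DJK adds J; DKP→GJL adds L → {D, F, G, J, K, L, P}.
{G, K}⁺: K→LP adds L, P; GP→DJK adds D, J; D→FGP adds F → {D, F, G, J, K, L, P}. Minimal: {K}⁺ = {K, L, P}; {G}⁺ = {G} — none reach the full schema.
{G, P}⁺: GP→K adds K; GP→DJK adds D, J; DKP→GJL adds L; D→FGP adds F → {D, F, G, J, K, L, P}. Minimal: {P}⁺ = {P}; {G}⁺ = {G} — none reach the full schema.
{J, K}⁺: K→LP adds L, P; JP→FG adds F, G; GP→DJK adds D → {D, F, G, J, K, L, P}. Minimal: {K}⁺ = {K, L, P}; {J}⁺ = {J} — none reach the full schema.
{J, P}⁺: JP→FG adds F, G; GP→K adds K; GP→DJK adds D; DKP→GJL adds L → {D, F, G, J, K, L, P}. Minimal: {P}⁺ = {P}; {J}⁺ = {J} — none reach the full schema.
Any other superkey contains one of these as a subset, so there are no further candidate keys.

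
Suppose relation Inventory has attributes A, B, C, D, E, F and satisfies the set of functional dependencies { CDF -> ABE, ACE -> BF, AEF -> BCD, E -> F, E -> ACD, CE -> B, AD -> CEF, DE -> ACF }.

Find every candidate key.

{E}; {A, D}; {C, D, F}

{E}⁺: E→F adds F; E→ACD adds A, C, D; CE→B adds B → {A, B, C, D, E, F}.
{A, D}⁺: AD→CEF adds C, E, F; CDF→ABE adds B → {A, B, C, D, E, F}. Minimal: {D}⁺ = {D}; {A}⁺ = {A} — none reach the full schema.
{C, D, F}⁺: CDF→ABE adds A, B, E → {A, B, C, D, E, F}. Minimal: {D, F}⁺ = {D, F}; {C, F}⁺ = {C, F}; {C, D}⁺ = {C, D} — none reach the full schema.
Any other superkey contains one of these as a subset, so there are no further candidate keys.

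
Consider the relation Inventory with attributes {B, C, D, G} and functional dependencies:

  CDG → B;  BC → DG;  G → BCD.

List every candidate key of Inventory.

{G}⁺: G→BCD adds B, C, D → {B, C, D, G}.
{B, C}⁺: BC→DG adds D, G → {B, C, D, G}.

(G), (B, C)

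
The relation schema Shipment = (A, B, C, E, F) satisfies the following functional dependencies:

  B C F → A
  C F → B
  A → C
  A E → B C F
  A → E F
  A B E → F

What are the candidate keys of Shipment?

{A}; {C, F}

{A}⁺: A→C adds C; A→EF adds E, F; CF→B adds B → {A, B, C, E, F}.
{C, F}⁺: CF→B adds B; BCF→A adds A; A→EF adds E → {A, B, C, E, F}.
Any other superkey contains one of these as a subset, so there are no further candidate keys.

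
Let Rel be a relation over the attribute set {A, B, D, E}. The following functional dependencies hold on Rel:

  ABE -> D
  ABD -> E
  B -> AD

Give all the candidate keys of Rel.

Attribute B never appears on the right-hand side of any dependency, so B must belong to every candidate key.
{B}⁺ = {A, B, D, E}, which is all of the schema, so {B} is the only candidate key.

(B)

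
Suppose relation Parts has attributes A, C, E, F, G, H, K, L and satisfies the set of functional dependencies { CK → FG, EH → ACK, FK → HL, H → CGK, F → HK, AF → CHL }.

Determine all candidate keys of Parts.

Attribute E never appears on the right-hand side of any dependency, so E must belong to every candidate key.
{E}⁺ = {E}, which is not all of the schema, so we must add further attributes.
{E, F}⁺: F→HK adds H, K; EH→ACK adds A, C; FK→HL adds L; H→CGK adds G → {A, C, E, F, G, H, K, L}. Minimal: {F}⁺ = {C, F, G, H, K, L}; {E}⁺ = {E} — none reach the full schema.
{E, H}⁺: EH→ACK adds A, C, K; H→CGK adds G; CK→FG adds F; FK→HL adds L → {A, C, E, F, G, H, K, L}. Minimal: {H}⁺ = {C, F, G, H, K, L}; {E}⁺ = {E} — none reach the full schema.
{C, E, K}⁺: CK→FG adds F, G; FK→HL adds H, L; EH→ACK adds A → {A, C, E, F, G, H, K, L}. Minimal: {E, K}⁺ = {E, K}; {C, K}⁺ = {C, F, G, H, K, L}; {C, E}⁺ = {C, E} — none reach the full schema.
Any other superkey contains one of these as a subset, so there are no further candidate keys.

(E, F); (E, H); (C, E, K)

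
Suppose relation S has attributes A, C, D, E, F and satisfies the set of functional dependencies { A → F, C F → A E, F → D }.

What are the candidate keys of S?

Attribute C never appears on the right-hand side of any dependency, so C must belong to every candidate key.
{C}⁺ = {C}, which is not all of the schema, so we must add further attributes.
{A, C}⁺: A→F adds F; CF→AE adds E; F→D adds D → {A, C, D, E, F}. Minimal: {C}⁺ = {C}; {A}⁺ = {A, D, F} — none reach the full schema.
{C, F}⁺: CF→AE adds A, E; F→D adds D → {A, C, D, E, F}. Minimal: {F}⁺ = {D, F}; {C}⁺ = {C} — none reach the full schema.

{A, C}, {C, F}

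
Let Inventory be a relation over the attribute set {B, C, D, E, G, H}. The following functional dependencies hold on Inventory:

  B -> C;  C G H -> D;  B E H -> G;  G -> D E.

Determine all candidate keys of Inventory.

Attributes B, H never appear on any right-hand side, so every candidate key must contain {B, H}.
{B, H}⁺ = {B, C, H}, which is not all of the schema, so we must add further attributes.
{B, E, H}⁺: B→C adds C; BEH→G adds G; G→DE adds D → {B, C, D, E, G, H}. Minimal: {E, H}⁺ = {E, H}; {B, H}⁺ = {B, C, H}; {B, E}⁺ = {B, C, E} — none reach the full schema.
{B, G, H}⁺: B→C adds C; CGH→D adds D; G→DE adds E → {B, C, D, E, G, H}. Minimal: {G, H}⁺ = {D, E, G, H}; {B, H}⁺ = {B, C, H}; {B, G}⁺ = {B, C, D, E, G} — none reach the full schema.

BEH, BGH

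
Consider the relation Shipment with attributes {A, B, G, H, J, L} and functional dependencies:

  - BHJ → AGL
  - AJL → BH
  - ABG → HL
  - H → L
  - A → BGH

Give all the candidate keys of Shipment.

Attribute J never appears on the right-hand side of any dependency, so J must belong to every candidate key.
{J}⁺ = {J}, which is not all of the schema, so we must add further attributes.
{A, J}⁺: A→BGH adds B, G, H; BHJ→AGL adds L → {A, B, G, H, J, L}. Minimal: {J}⁺ = {J}; {A}⁺ = {A, B, G, H, L} — none reach the full schema.
{B, H, J}⁺: BHJ→AGL adds A, G, L → {A, B, G, H, J, L}. Minimal: {H, J}⁺ = {H, J, L}; {B, J}⁺ = {B, J}; {B, H}⁺ = {B, H, L} — none reach the full schema.

{A, J}, {B, H, J}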